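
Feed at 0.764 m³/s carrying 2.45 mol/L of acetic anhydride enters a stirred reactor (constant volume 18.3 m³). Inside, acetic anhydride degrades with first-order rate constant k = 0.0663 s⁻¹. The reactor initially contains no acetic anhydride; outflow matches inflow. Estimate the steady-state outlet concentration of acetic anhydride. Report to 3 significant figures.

V dC/dt = Q(C_in − C) − k V C.
At steady state: 0 = Q C_in − (Q + kV) C_ss, so C_ss = Q C_in/(Q + kV).
C_ss = 0.764·2.45/(0.764 + 0.0663·18.3) = 1.8718/1.9773 = 0.94665 mol/L.

0.947 mol/L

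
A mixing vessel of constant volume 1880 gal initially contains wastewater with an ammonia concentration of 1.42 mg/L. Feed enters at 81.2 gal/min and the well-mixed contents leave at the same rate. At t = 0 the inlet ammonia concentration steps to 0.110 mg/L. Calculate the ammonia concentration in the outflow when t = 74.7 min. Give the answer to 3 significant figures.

Species balance on the tank: V dC/dt = Q(C_in − C).
Time constant τ = V/Q = 1880/81.2 = 23.153 min.
This is linear first-order; C(t) = C_in + (C₀ − C_in) e^(−t/τ).
C(74.7) = 0.110 + (1.42 − 0.110)·e^(−74.7/23.153) = 0.110 + (1.3100)·0.039700 = 0.16201 mg/L.

0.162 mg/L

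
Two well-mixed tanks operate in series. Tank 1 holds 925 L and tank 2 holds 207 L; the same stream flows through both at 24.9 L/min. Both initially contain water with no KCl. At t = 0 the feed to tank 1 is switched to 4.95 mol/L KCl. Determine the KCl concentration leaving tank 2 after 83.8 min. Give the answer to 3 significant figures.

Each tank obeys Vᵢ dCᵢ/dt = Q(Cᵢ₋₁ − Cᵢ), so τᵢ = Vᵢ/Q.
τ₁ = 925/24.9 = 37.149 min; τ₂ = 207/24.9 = 8.3133 min.
Solving the cascade with C₁(0)=C₂(0)=0 gives C₂(t) = C_in[1 − (τ₁ e^(−t/τ₁) − τ₂ e^(−t/τ₂))/(τ₁ − τ₂)].
At t = 83.8: e^(−t/τ₁) = 0.10479, e^(−t/τ₂) = 4.1897e-05.
C₂ = 4.95·[1 − (37.149·0.10479 − 8.3133·4.1897e-05)/(28.835)] = 4.95·0.86501 = 4.2818 mol/L.

4.28 mol/L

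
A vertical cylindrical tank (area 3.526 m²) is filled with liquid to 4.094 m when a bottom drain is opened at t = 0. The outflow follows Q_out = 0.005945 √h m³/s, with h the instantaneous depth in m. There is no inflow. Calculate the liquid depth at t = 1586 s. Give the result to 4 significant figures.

0.4710 m

Accumulation of liquid (constant cross-section A): A dh/dt = −0.005945 √h.
Separate and integrate: 2(√h − √h₀) = −(0.005945/A) t.
√h = √4.094 − 0.005945·1586/(2·3.526) = 2.02336 − 1.33703 = 0.686329.
h = 0.686329² = 0.471047 m.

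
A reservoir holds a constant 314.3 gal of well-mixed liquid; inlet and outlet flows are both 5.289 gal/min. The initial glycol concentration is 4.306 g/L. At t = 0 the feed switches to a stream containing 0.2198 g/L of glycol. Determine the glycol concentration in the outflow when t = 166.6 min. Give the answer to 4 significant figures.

Accumulation = in − out for the solute gives V dC/dt = Q(C_in − C).
So dC/dt = (C_in − C)/τ with τ = V/Q = 314.3/5.289 = 59.4252 min.
C approaches C_in exponentially: C(t) = C_in + (C₀ − C_in) e^(−t/τ).
C(166.6) = 0.2198 + (4.306 − 0.2198)·e^(−166.6/59.4252) = 0.2198 + (4.08620)·0.0605962 = 0.467408 g/L.

0.4674 g/L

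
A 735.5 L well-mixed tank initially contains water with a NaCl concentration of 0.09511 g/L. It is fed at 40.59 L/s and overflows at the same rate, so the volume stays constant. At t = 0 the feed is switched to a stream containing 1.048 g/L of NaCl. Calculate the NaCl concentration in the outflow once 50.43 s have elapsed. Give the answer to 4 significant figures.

Transient balance on the dissolved component: V dC/dt = Q(C_in − C).
Time constant τ = V/Q = 735.5/40.59 = 18.1202 s.
Integrating: C(t) = C_in + (C₀ − C_in) e^(−t/τ).
C(50.43) = 1.048 + (0.09511 − 1.048)·e^(−50.43/18.1202) = 1.048 + (-0.952890)·0.0618479 = 0.989066 g/L.

0.9891 g/L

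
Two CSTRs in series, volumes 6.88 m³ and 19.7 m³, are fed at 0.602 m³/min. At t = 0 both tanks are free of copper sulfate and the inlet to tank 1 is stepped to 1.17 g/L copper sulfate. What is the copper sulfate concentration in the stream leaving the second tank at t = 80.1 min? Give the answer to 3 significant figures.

1.02 g/L

Species balance on tank i: dCᵢ/dt = (Cᵢ₋₁ − Cᵢ)/τᵢ with τᵢ = Vᵢ/Q.
τ₁ = 6.88/0.602 = 11.429 min; τ₂ = 19.7/0.602 = 32.724 min.
Tank 1: C₁ = C_in(1 − e^(−t/τ₁)). Tank 2 (τ₁ ≠ τ₂): C₂ = C_in[1 − (τ₁ e^(−t/τ₁) − τ₂ e^(−t/τ₂))/(τ₁ − τ₂)].
At t = 80.1: e^(−t/τ₁) = 0.00090394, e^(−t/τ₂) = 0.086490.
C₂ = 1.17·[1 − (11.429·0.00090394 − 32.724·0.086490)/(-21.296)] = 1.17·0.86758 = 1.0151 g/L.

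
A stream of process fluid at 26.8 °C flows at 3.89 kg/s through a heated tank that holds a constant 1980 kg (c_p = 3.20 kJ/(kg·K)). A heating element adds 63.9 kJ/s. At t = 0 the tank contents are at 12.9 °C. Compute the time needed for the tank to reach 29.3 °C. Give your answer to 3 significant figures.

Unsteady energy balance on the tank contents: M c_p dT/dt = ṁ c_p (T_in − T) + 63.9.
τ = M/ṁ = 509.00 s; T_ss = T_in + Q̇/(ṁ c_p) = 31.933 °C.
T(t) = T_ss + (T₀ − T_ss) e^(−t/τ). Set T = 29.3:
e^(−t/τ) = (29.3 − 31.933)/(12.9 − 31.933) = 0.13835
t = −509.00 · ln(0.13835) = 1006.8 s.

1010 s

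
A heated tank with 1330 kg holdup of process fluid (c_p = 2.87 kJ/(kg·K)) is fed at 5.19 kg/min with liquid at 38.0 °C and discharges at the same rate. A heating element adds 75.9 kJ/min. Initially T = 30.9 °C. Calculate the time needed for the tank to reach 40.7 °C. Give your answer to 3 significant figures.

417 min

Energy balance: M c_p dT/dt = ṁ c_p (T_in − T) + 75.9.
τ = M/ṁ = 256.26 min; T_ss = T_in + Q̇/(ṁ c_p) = 43.096 °C.
T(t) = T_ss + (T₀ − T_ss) e^(−t/τ). Set T = 40.7:
e^(−t/τ) = (40.7 − 43.096)/(30.9 − 43.096) = 0.19643
t = −256.26 · ln(0.19643) = 417.05 min.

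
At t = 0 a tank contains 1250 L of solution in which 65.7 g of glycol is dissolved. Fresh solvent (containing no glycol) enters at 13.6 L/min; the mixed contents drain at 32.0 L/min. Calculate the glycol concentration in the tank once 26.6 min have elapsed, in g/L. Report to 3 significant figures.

Total volume: dV/dt = Q_in − Q_out = -18.400 L/min, so V(t) = 1250 − 18.400 t and V(26.6) = 760.56 L.
Species balance (pure solvent in): dm/dt = −Q_out · m/V(t).
Separate: dm/m = −Q_out dt/V(t) ⇒ ln(m/m₀) = −(Q_out/(Q_in−Q_out)) ln(V/V₀).
m = m₀ (V₀/V)^(Q_out/(Q_in−Q_out)) = 65.7 × (1250/760.56)^(-1.7391) = 27.689 g.
C = m/V = 27.689/760.56 = 0.036406 g/L.

0.0364 g/L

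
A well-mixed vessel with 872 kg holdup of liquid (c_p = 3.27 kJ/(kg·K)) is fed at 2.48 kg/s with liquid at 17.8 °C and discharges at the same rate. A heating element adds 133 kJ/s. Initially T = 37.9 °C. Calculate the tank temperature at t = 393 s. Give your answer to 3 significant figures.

35.4 °C

Heat balance on the well-mixed liquid: M c_p dT/dt = ṁ c_p (T_in − T) + 133.
τ = M/ṁ = 351.61 s; T_ss = T_in + Q̇/(ṁ c_p) = 17.8 + 133/(2.48·3.27) = 34.200 °C.
Solution: T(t) = T_ss + (T₀ − T_ss) e^(−t/τ).
T(393) = 34.200 + (3.6997)·e^(−393/351.61) = 34.200 + (3.6997)·0.32703 = 35.410 °C.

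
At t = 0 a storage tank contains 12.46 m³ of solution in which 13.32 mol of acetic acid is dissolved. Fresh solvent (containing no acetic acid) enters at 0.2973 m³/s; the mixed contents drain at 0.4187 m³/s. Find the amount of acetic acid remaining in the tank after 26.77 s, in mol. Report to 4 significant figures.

4.697 mol

Let m(t) be the amount of acetic acid. Volume: V(t) = V₀ + (Q_in − Q_out) t = 12.46 − 0.121400 t; V(26.77) = 9.21012 m³.
No acetic acid enters, so dm/dt = −Q_out · (m/V).
Separate: dm/m = −Q_out dt/V(t) ⇒ ln(m/m₀) = −(Q_out/(Q_in−Q_out)) ln(V/V₀).
m = m₀ (V₀/V)^(Q_out/(Q_in−Q_out)) = 13.32 × (12.46/9.21012)^(-3.44893) = 4.69703 mol.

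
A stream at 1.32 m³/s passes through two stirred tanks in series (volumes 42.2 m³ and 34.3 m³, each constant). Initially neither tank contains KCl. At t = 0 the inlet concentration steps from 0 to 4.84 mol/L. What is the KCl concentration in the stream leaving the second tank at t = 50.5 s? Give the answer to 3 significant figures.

Species balance on tank i: dCᵢ/dt = (Cᵢ₋₁ − Cᵢ)/τᵢ with τᵢ = Vᵢ/Q.
τ₁ = 42.2/1.32 = 31.970 s; τ₂ = 34.3/1.32 = 25.985 s.
Solving the cascade with C₁(0)=C₂(0)=0 gives C₂(t) = C_in[1 − (τ₁ e^(−t/τ₁) − τ₂ e^(−t/τ₂))/(τ₁ − τ₂)].
At t = 50.5: e^(−t/τ₁) = 0.20605, e^(−t/τ₂) = 0.14321.
C₂ = 4.84·[1 − (31.970·0.20605 − 25.985·0.14321)/(5.9848)] = 4.84·0.52110 = 2.5221 mol/L.

2.52 mol/L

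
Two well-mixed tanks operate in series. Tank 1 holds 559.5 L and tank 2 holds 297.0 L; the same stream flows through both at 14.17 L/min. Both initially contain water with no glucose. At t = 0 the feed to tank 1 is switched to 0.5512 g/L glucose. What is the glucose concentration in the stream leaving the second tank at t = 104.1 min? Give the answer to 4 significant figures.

Time constants: τᵢ = Vᵢ/Q for each well-mixed tank.
τ₁ = 559.5/14.17 = 39.4848 min; τ₂ = 297.0/14.17 = 20.9598 min.
Solving the cascade with C₁(0)=C₂(0)=0 gives C₂(t) = C_in[1 − (τ₁ e^(−t/τ₁) − τ₂ e^(−t/τ₂))/(τ₁ − τ₂)].
At t = 104.1: e^(−t/τ₁) = 0.0716146, e^(−t/τ₂) = 0.00696640.
C₂ = 0.5512·[1 − (39.4848·0.0716146 − 20.9598·0.00696640)/(18.5251)] = 0.5512·0.855240 = 0.471409 g/L.

0.4714 g/L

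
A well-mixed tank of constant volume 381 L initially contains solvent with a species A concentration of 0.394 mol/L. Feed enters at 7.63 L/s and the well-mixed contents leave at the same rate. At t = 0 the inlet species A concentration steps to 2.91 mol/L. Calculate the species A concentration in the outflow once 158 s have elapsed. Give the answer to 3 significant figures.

Mass balance on the solute (V constant): V dC/dt = Q(C_in − C).
Rewrite as dC/dt + C/τ = C_in/τ, τ = V/Q = 49.934 s.
Solution: C(t) = C_in + (C₀ − C_in) e^(−t/τ).
C(158) = 2.91 + (0.394 − 2.91)·e^(−158/49.934) = 2.91 + (-2.5160)·0.042250 = 2.8037 mol/L.

2.80 mol/L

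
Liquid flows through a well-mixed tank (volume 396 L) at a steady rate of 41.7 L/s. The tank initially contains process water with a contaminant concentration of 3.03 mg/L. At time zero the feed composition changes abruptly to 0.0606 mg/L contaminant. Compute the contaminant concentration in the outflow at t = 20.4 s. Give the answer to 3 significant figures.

Transient balance on the dissolved component: V dC/dt = Q(C_in − C).
Time constant τ = V/Q = 396/41.7 = 9.4964 s.
C approaches C_in exponentially: C(t) = C_in + (C₀ − C_in) e^(−t/τ).
C(20.4) = 0.0606 + (3.03 − 0.0606)·e^(−20.4/9.4964) = 0.0606 + (2.9694)·0.11670 = 0.40712 mg/L.

0.407 mg/L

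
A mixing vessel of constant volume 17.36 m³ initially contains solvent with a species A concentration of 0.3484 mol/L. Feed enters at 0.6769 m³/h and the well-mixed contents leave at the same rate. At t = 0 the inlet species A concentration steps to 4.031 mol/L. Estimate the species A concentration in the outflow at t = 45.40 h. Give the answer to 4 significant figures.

3.404 mol/L

Mass balance on the solute (V constant): V dC/dt = Q(C_in − C).
So dC/dt = (C_in − C)/τ with τ = V/Q = 17.36/0.6769 = 25.6463 h.
Integrating: C(t) = C_in + (C₀ − C_in) e^(−t/τ).
C(45.40) = 4.031 + (0.3484 − 4.031)·e^(−45.40/25.6463) = 4.031 + (-3.68260)·0.170293 = 3.40388 mol/L.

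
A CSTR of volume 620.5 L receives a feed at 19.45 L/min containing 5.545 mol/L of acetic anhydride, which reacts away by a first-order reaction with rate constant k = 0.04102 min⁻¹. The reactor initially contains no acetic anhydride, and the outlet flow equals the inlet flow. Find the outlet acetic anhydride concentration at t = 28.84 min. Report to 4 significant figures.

Accumulation = in − out − consumed: V dC/dt = Q C_in − Q C − k V C.
dC/dt = (Q/V) C_in − (Q/V + k) C; effective rate a = Q/V + k = 0.0313457 + 0.04102 = 0.0723657 min⁻¹.
C_ss = Q C_in/(Q + kV) = 2.40185 mol/L; C(t) = C_ss + (C₀ − C_ss) e^(−a t).
C(28.84) = 2.40185 + (-2.40185)·e^(−0.0723657·28.84) = 2.40185 + (-2.40185)·0.124055 = 2.10389 mol/L.

2.104 mol/L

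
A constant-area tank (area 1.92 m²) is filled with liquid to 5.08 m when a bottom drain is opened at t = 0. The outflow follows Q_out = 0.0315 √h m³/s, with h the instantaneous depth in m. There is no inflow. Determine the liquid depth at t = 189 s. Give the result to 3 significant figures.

A dh/dt = −Q_out = −0.0315 √h.
This is separable: 2 d(√h)/dt = −0.0315/A, so √h = √h₀ − (0.0315/(2A)) t.
√h = √5.08 − 0.0315·189/(2·1.92) = 2.2539 − 1.5504 = 0.70349.
h = 0.70349² = 0.49491 m.

0.495 m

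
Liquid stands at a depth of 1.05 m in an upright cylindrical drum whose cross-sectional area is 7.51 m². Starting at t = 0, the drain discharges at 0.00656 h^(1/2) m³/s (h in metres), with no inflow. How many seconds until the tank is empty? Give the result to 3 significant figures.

2350 s

A dh/dt = −Q_out = −0.00656 √h.
This is separable: 2 d(√h)/dt = −0.00656/A, so √h = √h₀ − (0.00656/(2A)) t.
Set h = 0: 2√h₀ = (0.00656/A) t_empty ⇒ t_empty = 2A√h₀/0.00656.
t_empty = 2·7.51·√1.05/0.00656 = 15.020·1.0247/0.00656 = 2346.2 s.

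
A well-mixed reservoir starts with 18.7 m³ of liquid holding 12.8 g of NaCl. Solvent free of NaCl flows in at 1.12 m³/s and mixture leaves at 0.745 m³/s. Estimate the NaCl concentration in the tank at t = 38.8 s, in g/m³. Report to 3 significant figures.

Total volume: dV/dt = Q_in − Q_out = 0.37500 m³/s, so V(t) = 18.7 + 0.37500 t and V(38.8) = 33.250 m³.
Species balance (pure solvent in): dm/dt = −Q_out · m/V(t).
Separate: dm/m = −Q_out dt/V(t) ⇒ ln(m/m₀) = −(Q_out/(Q_in−Q_out)) ln(V/V₀).
m = m₀ (V₀/V)^(Q_out/(Q_in−Q_out)) = 12.8 × (18.7/33.250)^(1.9867) = 4.0798 g.
C = m/V = 4.0798/33.250 = 0.12270 g/m³.

0.123 g/m³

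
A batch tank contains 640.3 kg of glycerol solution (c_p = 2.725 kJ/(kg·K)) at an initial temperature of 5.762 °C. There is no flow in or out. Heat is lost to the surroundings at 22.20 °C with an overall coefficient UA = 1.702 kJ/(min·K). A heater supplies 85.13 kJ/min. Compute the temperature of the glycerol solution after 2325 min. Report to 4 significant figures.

65.34 °C

M c_p dT/dt = −UA(T − T_amb) + Q̇.
dT/dt = (T_ss − T)/τ with T_ss = T_amb + Q̇/UA = 22.20 + 85.13/1.702 = 72.2176 °C, τ = M c_p/UA = 640.3·2.725/1.702 = 1025.16 min.
Solution: T(t) = T_ss + (T₀ − T_ss) e^(−t/τ).
T(2325) = 72.2176 + (-66.4556)·0.103525 = 65.3378 °C.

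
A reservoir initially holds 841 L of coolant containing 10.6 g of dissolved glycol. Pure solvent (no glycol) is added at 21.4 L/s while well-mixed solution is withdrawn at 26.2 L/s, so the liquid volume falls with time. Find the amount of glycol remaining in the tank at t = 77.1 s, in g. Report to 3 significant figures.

Total volume: dV/dt = Q_in − Q_out = -4.8000 L/s, so V(t) = 841 − 4.8000 t and V(77.1) = 470.92 L.
Species balance (pure solvent in): dm/dt = −Q_out · m/V(t).
dm/m = −Q_out dt/(V₀ − 4.8000 t); integrating gives ln(m/m₀) = −(Q_out/(Q_in−Q_out)) ln(V/V₀).
m = m₀ (V₀/V)^(Q_out/(Q_in−Q_out)) = 10.6 × (841/470.92)^(-5.4583) = 0.44733 g.

0.447 g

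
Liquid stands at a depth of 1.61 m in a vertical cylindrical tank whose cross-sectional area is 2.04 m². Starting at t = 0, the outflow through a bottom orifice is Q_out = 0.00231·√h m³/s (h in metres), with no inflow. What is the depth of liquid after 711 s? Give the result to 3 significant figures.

A dh/dt = −Q_out = −0.00231 √h.
∫ h^(−1/2) dh = −(0.00231/A) ∫ dt, giving 2√h = 2√h₀ − (0.00231/A) t.
√h = √1.61 − 0.00231·711/(2·2.04) = 1.2689 − 0.40255 = 0.86631.
h = 0.86631² = 0.75049 m.

0.750 m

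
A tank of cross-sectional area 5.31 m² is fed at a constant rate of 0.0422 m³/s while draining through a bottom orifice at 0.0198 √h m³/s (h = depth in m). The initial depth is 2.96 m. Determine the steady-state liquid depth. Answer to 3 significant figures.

4.54 m

Unsteady balance on liquid volume: A dh/dt = Q_in − 0.0198 √h. At steady state dh/dt = 0:
Q_in = 0.0198 √h_ss ⇒ √h_ss = 0.0422/0.0198 = 2.1313.
h_ss = 2.1313² = 4.5425 m. (Since h₀ = 2.96 m < h_ss, the level will rise toward this value.)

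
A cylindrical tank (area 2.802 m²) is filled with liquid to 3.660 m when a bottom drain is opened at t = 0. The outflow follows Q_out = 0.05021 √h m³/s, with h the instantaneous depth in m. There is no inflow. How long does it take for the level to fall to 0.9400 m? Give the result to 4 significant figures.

105.3 s

Unsteady balance on liquid volume: A dh/dt = −0.05021 √h.
∫ h^(−1/2) dh = −(0.05021/A) ∫ dt, giving 2√h = 2√h₀ − (0.05021/A) t.
t = 2A(√h₀ − √h)/0.05021 = 2·2.802·(√3.660 − √0.9400)/0.05021
  = 5.60400 × (1.91311 − 0.969536) / 0.05021 = 105.314 s.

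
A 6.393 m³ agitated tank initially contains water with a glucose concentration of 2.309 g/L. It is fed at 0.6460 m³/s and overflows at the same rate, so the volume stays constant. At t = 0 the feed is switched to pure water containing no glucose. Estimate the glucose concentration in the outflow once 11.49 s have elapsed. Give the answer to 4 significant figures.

0.7231 g/L

Unsteady species balance (constant V, well mixed): V dC/dt = Q(C_in − C).
Rewrite as dC/dt + C/τ = C_in/τ, τ = V/Q = 9.89628 s.
C approaches C_in exponentially: C(t) = C_in + (C₀ − C_in) e^(−t/τ).
C(11.49) = 0 + (2.309 − 0)·e^(−11.49/9.89628) = 0 + (2.30900)·0.313160 = 0.723086 g/L.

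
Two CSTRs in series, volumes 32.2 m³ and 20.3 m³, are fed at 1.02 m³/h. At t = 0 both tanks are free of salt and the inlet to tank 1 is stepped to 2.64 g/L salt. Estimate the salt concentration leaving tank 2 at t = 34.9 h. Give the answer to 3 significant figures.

Time constants: τᵢ = Vᵢ/Q for each well-mixed tank.
τ₁ = 32.2/1.02 = 31.569 h; τ₂ = 20.3/1.02 = 19.902 h.
Tank 1: C₁ = C_in(1 − e^(−t/τ₁)). Tank 2 (τ₁ ≠ τ₂): C₂ = C_in[1 − (τ₁ e^(−t/τ₁) − τ₂ e^(−t/τ₂))/(τ₁ − τ₂)].
At t = 34.9: e^(−t/τ₁) = 0.33104, e^(−t/τ₂) = 0.17315.
C₂ = 2.64·[1 − (31.569·0.33104 − 19.902·0.17315)/(11.667)] = 2.64·0.39963 = 1.0550 g/L.

1.06 g/L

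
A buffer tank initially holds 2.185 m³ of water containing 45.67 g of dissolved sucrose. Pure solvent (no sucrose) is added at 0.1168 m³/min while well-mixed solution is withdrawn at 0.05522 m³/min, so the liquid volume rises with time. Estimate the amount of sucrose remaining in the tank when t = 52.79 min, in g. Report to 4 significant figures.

Let m(t) be the amount of sucrose. Volume: V(t) = V₀ + (Q_in − Q_out) t = 2.185 + 0.0615800 t; V(52.79) = 5.43581 m³.
Species balance (pure solvent in): dm/dt = −Q_out · m/V(t).
dm/m = −Q_out dt/(V₀ + 0.0615800 t); integrating gives ln(m/m₀) = −(Q_out/(Q_in−Q_out)) ln(V/V₀).
m = m₀ (V₀/V)^(Q_out/(Q_in−Q_out)) = 45.67 × (2.185/5.43581)^(0.896720) = 20.1696 g.

20.17 g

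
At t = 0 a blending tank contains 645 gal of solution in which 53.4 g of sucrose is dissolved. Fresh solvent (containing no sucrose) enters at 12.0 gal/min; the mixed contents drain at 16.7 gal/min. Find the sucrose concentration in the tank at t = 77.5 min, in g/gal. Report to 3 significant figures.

Let m(t) be the amount of sucrose. Volume: V(t) = V₀ + (Q_in − Q_out) t = 645 − 4.7000 t; V(77.5) = 280.75 gal.
Solute balance: dm/dt = 0 − Q_out C = −Q_out m/V(t).
Separate: dm/m = −Q_out dt/V(t) ⇒ ln(m/m₀) = −(Q_out/(Q_in−Q_out)) ln(V/V₀).
m = m₀ (V₀/V)^(Q_out/(Q_in−Q_out)) = 53.4 × (645/280.75)^(-3.5532) = 2.7796 g.
C = m/V = 2.7796/280.75 = 0.0099007 g/gal.

0.00990 g/gal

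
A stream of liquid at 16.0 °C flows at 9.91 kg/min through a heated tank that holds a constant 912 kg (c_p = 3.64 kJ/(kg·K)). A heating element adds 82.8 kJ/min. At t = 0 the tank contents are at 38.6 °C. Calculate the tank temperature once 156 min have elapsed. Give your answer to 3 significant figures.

22.0 °C

First-law balance (no shaft work): M c_p dT/dt = ṁ c_p (T_in − T) + 82.8.
Rearrange: dT/dt = (T_ss − T)/τ with τ = M/ṁ = 92.028 min and T_ss = T_in + Q̇/(ṁ c_p) = 18.295 °C.
This is linear first-order; T(t) = T_ss + (T₀ − T_ss) e^(−t/τ).
T(156) = 18.295 + (20.305)·e^(−156/92.028) = 18.295 + (20.305)·0.18358 = 22.023 °C.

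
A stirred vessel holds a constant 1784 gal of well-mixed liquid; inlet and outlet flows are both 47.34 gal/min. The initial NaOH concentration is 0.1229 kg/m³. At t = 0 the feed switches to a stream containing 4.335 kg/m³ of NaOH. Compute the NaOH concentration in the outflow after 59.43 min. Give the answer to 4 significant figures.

Unsteady species balance (constant V, well mixed): V dC/dt = Q(C_in − C).
So dC/dt = (C_in − C)/τ with τ = V/Q = 1784/47.34 = 37.6848 min.
Solution: C(t) = C_in + (C₀ − C_in) e^(−t/τ).
C(59.43) = 4.335 + (0.1229 − 4.335)·e^(−59.43/37.6848) = 4.335 + (-4.21210)·0.206588 = 3.46483 kg/m³.

3.465 kg/m³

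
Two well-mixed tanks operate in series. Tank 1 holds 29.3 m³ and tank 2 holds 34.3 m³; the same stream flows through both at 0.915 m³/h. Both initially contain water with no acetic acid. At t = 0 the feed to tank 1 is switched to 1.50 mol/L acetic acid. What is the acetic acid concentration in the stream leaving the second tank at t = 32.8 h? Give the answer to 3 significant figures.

0.366 mol/L

Time constants: τᵢ = Vᵢ/Q for each well-mixed tank.
τ₁ = 29.3/0.915 = 32.022 h; τ₂ = 34.3/0.915 = 37.486 h.
Tank 1: C₁ = C_in(1 − e^(−t/τ₁)). Tank 2 (τ₁ ≠ τ₂): C₂ = C_in[1 − (τ₁ e^(−t/τ₁) − τ₂ e^(−t/τ₂))/(τ₁ − τ₂)].
At t = 32.8: e^(−t/τ₁) = 0.35905, e^(−t/τ₂) = 0.41687.
C₂ = 1.50·[1 − (32.022·0.35905 − 37.486·0.41687)/(-5.4645)] = 1.50·0.24430 = 0.36646 mol/L.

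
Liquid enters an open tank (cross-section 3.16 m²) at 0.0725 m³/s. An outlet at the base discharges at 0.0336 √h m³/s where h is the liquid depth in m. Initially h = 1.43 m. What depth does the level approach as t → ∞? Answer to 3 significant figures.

4.66 m

A dh/dt = Q_in − 0.0336 √h. Steady state requires inflow = outflow:
Q_in = 0.0336 √h_ss ⇒ √h_ss = 0.0725/0.0336 = 2.1577.
h_ss = 2.1577² = 4.6558 m. (Since h₀ = 1.43 m < h_ss, the level will rise toward this value.)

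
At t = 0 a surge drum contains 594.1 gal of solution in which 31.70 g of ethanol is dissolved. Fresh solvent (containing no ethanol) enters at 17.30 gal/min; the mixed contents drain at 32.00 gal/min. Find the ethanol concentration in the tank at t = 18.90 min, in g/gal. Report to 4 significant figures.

0.02541 g/gal

Total volume: dV/dt = Q_in − Q_out = -14.7000 gal/min, so V(t) = 594.1 − 14.7000 t and V(18.90) = 316.270 gal.
Solute balance: dm/dt = 0 − Q_out C = −Q_out m/V(t).
dm/m = −Q_out dt/(V₀ − 14.7000 t); integrating gives ln(m/m₀) = −(Q_out/(Q_in−Q_out)) ln(V/V₀).
m = m₀ (V₀/V)^(Q_out/(Q_in−Q_out)) = 31.70 × (594.1/316.270)^(-2.17687) = 8.03579 g.
C = m/V = 8.03579/316.270 = 0.0254080 g/gal.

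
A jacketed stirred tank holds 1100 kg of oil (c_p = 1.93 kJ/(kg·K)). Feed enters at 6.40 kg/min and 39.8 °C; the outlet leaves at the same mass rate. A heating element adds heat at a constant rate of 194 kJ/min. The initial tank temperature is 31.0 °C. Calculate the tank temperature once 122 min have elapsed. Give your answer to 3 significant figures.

43.5 °C

Heat balance on the well-mixed liquid: M c_p dT/dt = ṁ c_p (T_in − T) + 194.
Rearrange: dT/dt = (T_ss − T)/τ with τ = M/ṁ = 171.88 min and T_ss = T_in + Q̇/(ṁ c_p) = 55.506 °C.
Integrating: T(t) = T_ss + (T₀ − T_ss) e^(−t/τ).
T(122) = 55.506 + (-24.506)·e^(−122/171.88) = 55.506 + (-24.506)·0.49173 = 43.456 °C.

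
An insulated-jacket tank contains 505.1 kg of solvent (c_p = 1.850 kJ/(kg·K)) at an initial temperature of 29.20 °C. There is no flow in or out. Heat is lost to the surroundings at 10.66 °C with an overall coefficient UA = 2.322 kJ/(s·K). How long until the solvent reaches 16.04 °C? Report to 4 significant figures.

M c_p dT/dt = −UA(T − T_amb).
τ = M c_p/UA = 402.427 s; T_ss = T_amb = 10.6600 °C.
T(t) = T_ss + (T₀ − T_ss)e^(−t/τ); set T = 16.04:
t = −τ ln[(T − T_ss)/(T₀ − T_ss)] = −402.427 · ln(0.290183) = 497.899 s.

497.9 s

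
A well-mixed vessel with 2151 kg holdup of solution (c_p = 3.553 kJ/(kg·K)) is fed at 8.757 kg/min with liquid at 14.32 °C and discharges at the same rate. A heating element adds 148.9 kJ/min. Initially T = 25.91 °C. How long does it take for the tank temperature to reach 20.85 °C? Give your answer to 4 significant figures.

Heat balance on the well-mixed liquid: M c_p dT/dt = ṁ c_p (T_in − T) + 148.9.
τ = M/ṁ = 245.632 min; T_ss = T_in + Q̇/(ṁ c_p) = 19.1057 °C.
T(t) = T_ss + (T₀ − T_ss) e^(−t/τ). Set T = 20.85:
e^(−t/τ) = (20.85 − 19.1057)/(25.91 − 19.1057) = 0.256354
t = −245.632 · ln(0.256354) = 334.353 min.

334.4 min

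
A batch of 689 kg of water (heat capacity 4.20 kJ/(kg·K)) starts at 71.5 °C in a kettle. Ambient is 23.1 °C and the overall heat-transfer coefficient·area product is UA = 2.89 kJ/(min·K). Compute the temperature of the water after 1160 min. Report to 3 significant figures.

38.3 °C

Lumped-capacitance energy balance: M c_p dT/dt = UA(T_amb − T).
dT/dt = (T_ss − T)/τ with T_ss = T_amb = 23.100 °C, τ = M c_p/UA = 689·4.20/2.89 = 1001.3 min.
T approaches T_ss exponentially: T(t) = T_ss + (T₀ − T_ss) e^(−t/τ).
T(1160) = 23.100 + (48.400)·0.31396 = 38.296 °C.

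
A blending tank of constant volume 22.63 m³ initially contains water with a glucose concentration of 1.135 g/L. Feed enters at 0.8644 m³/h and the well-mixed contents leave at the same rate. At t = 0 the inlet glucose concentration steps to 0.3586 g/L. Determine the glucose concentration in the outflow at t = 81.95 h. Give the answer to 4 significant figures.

Species balance on the tank: V dC/dt = Q(C_in − C).
Rewrite as dC/dt + C/τ = C_in/τ, τ = V/Q = 26.1800 h.
C approaches C_in exponentially: C(t) = C_in + (C₀ − C_in) e^(−t/τ).
C(81.95) = 0.3586 + (1.135 − 0.3586)·e^(−81.95/26.1800) = 0.3586 + (0.776400)·0.0437068 = 0.392534 g/L.

0.3925 g/L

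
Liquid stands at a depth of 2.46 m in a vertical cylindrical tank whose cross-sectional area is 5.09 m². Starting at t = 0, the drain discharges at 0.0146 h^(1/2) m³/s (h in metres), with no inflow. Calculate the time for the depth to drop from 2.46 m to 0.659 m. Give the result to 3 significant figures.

Volume balance on the tank: A dh/dt = −0.0146 √h.
This is separable: 2 d(√h)/dt = −0.0146/A, so √h = √h₀ − (0.0146/(2A)) t.
t = 2A(√h₀ − √h)/0.0146 = 2·5.09·(√2.46 − √0.659)/0.0146
  = 10.180 × (1.5684 − 0.81179) / 0.0146 = 527.58 s.

528 s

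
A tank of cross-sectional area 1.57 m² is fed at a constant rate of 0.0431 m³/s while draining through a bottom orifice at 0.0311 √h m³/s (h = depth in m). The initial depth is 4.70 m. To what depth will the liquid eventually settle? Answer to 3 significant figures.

1.92 m

Mass balance (ρ constant): A dh/dt = Q_in − 0.0311 √h. At steady state dh/dt = 0:
Q_in = 0.0311 √h_ss ⇒ √h_ss = 0.0431/0.0311 = 1.3859.
h_ss = 1.3859² = 1.9206 m. (Since h₀ = 4.70 m > h_ss, the level will fall toward this value.)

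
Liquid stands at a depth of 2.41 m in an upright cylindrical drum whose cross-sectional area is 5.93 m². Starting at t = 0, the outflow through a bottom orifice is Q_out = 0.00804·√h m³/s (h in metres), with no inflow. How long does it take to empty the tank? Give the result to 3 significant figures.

Unsteady balance on liquid volume: A dh/dt = −0.00804 √h.
This is separable: 2 d(√h)/dt = −0.00804/A, so √h = √h₀ − (0.00804/(2A)) t.
Tank is empty when √h = 0: t_empty = 2A√h₀/0.00804.
t_empty = 2·5.93·√2.41/0.00804 = 11.860·1.5524/0.00804 = 2290.0 s.

2290 s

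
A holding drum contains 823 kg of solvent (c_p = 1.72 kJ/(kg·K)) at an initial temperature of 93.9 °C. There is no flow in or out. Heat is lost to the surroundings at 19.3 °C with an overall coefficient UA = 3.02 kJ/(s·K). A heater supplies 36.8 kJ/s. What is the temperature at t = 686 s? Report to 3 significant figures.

45.9 °C

Energy balance: M c_p dT/dt = −UA(T − T_amb) + Q̇.
dT/dt = (T_ss − T)/τ with T_ss = T_amb + Q̇/UA = 19.3 + 36.8/3.02 = 31.485 °C, τ = M c_p/UA = 823·1.72/3.02 = 468.73 s.
This is linear first-order; T(t) = T_ss + (T₀ − T_ss) e^(−t/τ).
T(686) = 31.485 + (62.415)·0.23142 = 45.929 °C.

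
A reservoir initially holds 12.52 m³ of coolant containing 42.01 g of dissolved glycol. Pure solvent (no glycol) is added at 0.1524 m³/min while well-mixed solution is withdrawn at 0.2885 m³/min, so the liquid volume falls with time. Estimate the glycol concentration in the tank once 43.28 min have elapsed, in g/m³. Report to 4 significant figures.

Total volume: dV/dt = Q_in − Q_out = -0.136100 m³/min, so V(t) = 12.52 − 0.136100 t and V(43.28) = 6.62959 m³.
Solute balance: dm/dt = 0 − Q_out C = −Q_out m/V(t).
Separate: dm/m = −Q_out dt/V(t) ⇒ ln(m/m₀) = −(Q_out/(Q_in−Q_out)) ln(V/V₀).
m = m₀ (V₀/V)^(Q_out/(Q_in−Q_out)) = 42.01 × (12.52/6.62959)^(-2.11976) = 10.9156 g.
C = m/V = 10.9156/6.62959 = 1.64650 g/m³.

1.646 g/m³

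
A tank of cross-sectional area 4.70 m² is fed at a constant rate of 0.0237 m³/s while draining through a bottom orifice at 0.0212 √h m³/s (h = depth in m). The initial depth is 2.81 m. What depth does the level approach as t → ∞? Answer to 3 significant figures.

1.25 m

Level balance: A dh/dt = 0.0237 − 0.0212 √h. Setting dh/dt = 0:
Q_in = 0.0212 √h_ss ⇒ √h_ss = 0.0237/0.0212 = 1.1179.
h_ss = 1.1179² = 1.2498 m. (Since h₀ = 2.81 m > h_ss, the level will fall toward this value.)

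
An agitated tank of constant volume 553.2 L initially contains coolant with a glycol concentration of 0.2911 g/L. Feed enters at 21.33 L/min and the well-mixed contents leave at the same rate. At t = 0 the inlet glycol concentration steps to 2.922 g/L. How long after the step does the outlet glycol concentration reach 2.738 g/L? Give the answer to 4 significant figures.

Species balance on the tank: V dC/dt = Q(C_in − C), so τ = V/Q = 25.9353 min.
C(t) = C_in + (C₀ − C_in) e^(−t/τ). Set C = 2.738 and solve for t:
e^(−t/τ) = (C − C_in)/(C₀ − C_in) = (2.738 − 2.922)/(0.2911 − 2.922) = 0.0699380
t = −τ ln(…) = 25.9353 × 2.66015 = 68.9917 min.

68.99 min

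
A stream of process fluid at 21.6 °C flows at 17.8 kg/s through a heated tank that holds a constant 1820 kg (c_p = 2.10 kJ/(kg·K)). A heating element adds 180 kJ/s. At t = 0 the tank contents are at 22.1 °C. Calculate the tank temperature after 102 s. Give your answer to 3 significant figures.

First-law balance (no shaft work): M c_p dT/dt = ṁ c_p (T_in − T) + 180.
Rearrange: dT/dt = (T_ss − T)/τ with τ = M/ṁ = 102.25 s and T_ss = T_in + Q̇/(ṁ c_p) = 26.415 °C.
This is linear first-order; T(t) = T_ss + (T₀ − T_ss) e^(−t/τ).
T(102) = 26.415 + (-4.3154)·e^(−102/102.25) = 26.415 + (-4.3154)·0.36877 = 24.824 °C.

24.8 °C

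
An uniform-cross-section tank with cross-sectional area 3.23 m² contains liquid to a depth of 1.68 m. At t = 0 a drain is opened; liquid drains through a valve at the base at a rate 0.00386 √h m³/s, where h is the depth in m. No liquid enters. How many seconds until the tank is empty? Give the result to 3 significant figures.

2170 s

A dh/dt = −Q_out = −0.00386 √h.
This is separable: 2 d(√h)/dt = −0.00386/A, so √h = √h₀ − (0.00386/(2A)) t.
Set h = 0: 2√h₀ = (0.00386/A) t_empty ⇒ t_empty = 2A√h₀/0.00386.
t_empty = 2·3.23·√1.68/0.00386 = 6.4600·1.2961/0.00386 = 2169.2 s.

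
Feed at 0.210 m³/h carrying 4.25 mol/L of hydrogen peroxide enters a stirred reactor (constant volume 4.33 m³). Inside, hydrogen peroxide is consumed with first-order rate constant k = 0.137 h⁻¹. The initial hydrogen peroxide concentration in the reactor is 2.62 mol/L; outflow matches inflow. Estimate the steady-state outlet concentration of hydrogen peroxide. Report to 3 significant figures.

1.11 mol/L

Accumulation = in − out − consumed: V dC/dt = Q C_in − Q C − k V C.
Steady state (dC/dt = 0): C_ss = Q C_in/(Q + kV) = C_in/(1 + kV/Q).
C_ss = 0.210·4.25/(0.210 + 0.137·4.33) = 0.89250/0.80321 = 1.1112 mol/L.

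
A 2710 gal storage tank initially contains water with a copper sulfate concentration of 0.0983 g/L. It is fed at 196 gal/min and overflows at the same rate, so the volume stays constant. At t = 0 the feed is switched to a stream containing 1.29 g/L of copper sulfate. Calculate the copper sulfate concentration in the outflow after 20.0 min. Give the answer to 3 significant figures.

1.01 g/L

Accumulation = in − out for the solute gives V dC/dt = Q(C_in − C).
So dC/dt = (C_in − C)/τ with τ = V/Q = 2710/196 = 13.827 min.
Integrating: C(t) = C_in + (C₀ − C_in) e^(−t/τ).
C(20.0) = 1.29 + (0.0983 − 1.29)·e^(−20.0/13.827) = 1.29 + (-1.1917)·0.23539 = 1.0095 g/L.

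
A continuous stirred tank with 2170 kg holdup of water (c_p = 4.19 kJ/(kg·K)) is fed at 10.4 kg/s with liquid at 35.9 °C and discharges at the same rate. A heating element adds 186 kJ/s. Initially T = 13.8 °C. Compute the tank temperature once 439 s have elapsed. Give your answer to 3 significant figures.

M c_p dT/dt = ṁ c_p (T_in − T) + Q̇.
τ = M/ṁ = 208.65 s; T_ss = T_in + Q̇/(ṁ c_p) = 35.9 + 186/(10.4·4.19) = 40.168 °C.
T approaches T_ss exponentially: T(t) = T_ss + (T₀ − T_ss) e^(−t/τ).
T(439) = 40.168 + (-26.368)·e^(−439/208.65) = 40.168 + (-26.368)·0.12197 = 36.952 °C.

37.0 °C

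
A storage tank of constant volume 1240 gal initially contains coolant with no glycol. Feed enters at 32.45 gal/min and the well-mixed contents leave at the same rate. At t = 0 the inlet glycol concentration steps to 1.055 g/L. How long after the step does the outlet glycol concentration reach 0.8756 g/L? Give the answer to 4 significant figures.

67.70 min

Species balance: V dC/dt = Q(C_in − C) ⇒ τ = V/Q = 38.2126 min.
C(t) = C_in + (C₀ − C_in) e^(−t/τ). Set C = 0.8756 and solve for t:
e^(−t/τ) = (C − C_in)/(C₀ − C_in) = (0.8756 − 1.055)/(0 − 1.055) = 0.170047
t = −τ ln(…) = 38.2126 × 1.77168 = 67.7005 min.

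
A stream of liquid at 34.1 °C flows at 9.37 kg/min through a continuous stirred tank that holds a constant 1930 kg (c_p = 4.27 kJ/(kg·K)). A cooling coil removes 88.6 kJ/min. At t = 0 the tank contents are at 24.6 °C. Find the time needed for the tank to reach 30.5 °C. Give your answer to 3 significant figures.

M c_p dT/dt = ṁ c_p (T_in − T) − Q̇.
τ = M/ṁ = 205.98 min; T_ss = T_in − Q̇/(ṁ c_p) = 31.886 °C.
T(t) = T_ss + (T₀ − T_ss) e^(−t/τ). Set T = 30.5:
e^(−t/τ) = (30.5 − 31.886)/(24.6 − 31.886) = 0.19018
t = −205.98 · ln(0.19018) = 341.88 min.

342 min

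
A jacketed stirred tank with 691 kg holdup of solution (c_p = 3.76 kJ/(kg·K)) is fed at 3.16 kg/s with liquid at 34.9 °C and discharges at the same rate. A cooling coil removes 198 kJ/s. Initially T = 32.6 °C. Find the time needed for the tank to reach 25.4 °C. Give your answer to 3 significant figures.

M c_p dT/dt = ṁ c_p (T_in − T) − Q̇.
τ = M/ṁ = 218.67 s; T_ss = T_in − Q̇/(ṁ c_p) = 18.236 °C.
T(t) = T_ss + (T₀ − T_ss) e^(−t/τ). Set T = 25.4:
e^(−t/τ) = (25.4 − 18.236)/(32.6 − 18.236) = 0.49876
t = −218.67 · ln(0.49876) = 152.11 s.

152 s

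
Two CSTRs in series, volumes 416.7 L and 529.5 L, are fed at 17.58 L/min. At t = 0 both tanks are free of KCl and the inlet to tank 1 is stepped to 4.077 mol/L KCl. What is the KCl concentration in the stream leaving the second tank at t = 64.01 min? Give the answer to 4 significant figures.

Species balance on tank i: dCᵢ/dt = (Cᵢ₋₁ − Cᵢ)/τᵢ with τᵢ = Vᵢ/Q.
τ₁ = 416.7/17.58 = 23.7031 min; τ₂ = 529.5/17.58 = 30.1195 min.
Tank 1: C₁ = C_in(1 − e^(−t/τ₁)). Tank 2 (τ₁ ≠ τ₂): C₂ = C_in[1 − (τ₁ e^(−t/τ₁) − τ₂ e^(−t/τ₂))/(τ₁ − τ₂)].
At t = 64.01: e^(−t/τ₁) = 0.0671723, e^(−t/τ₂) = 0.119409.
C₂ = 4.077·[1 − (23.7031·0.0671723 − 30.1195·0.119409)/(-6.41638)] = 4.077·0.687623 = 2.80344 mol/L.

2.803 mol/L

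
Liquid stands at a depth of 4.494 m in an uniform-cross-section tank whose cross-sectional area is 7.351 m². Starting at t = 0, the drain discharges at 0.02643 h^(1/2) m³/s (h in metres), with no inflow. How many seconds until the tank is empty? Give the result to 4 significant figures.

With no inflow, A dh/dt = −0.02643 √h.
Separate and integrate: 2(√h − √h₀) = −(0.02643/A) t.
Set h = 0: 2√h₀ = (0.02643/A) t_empty ⇒ t_empty = 2A√h₀/0.02643.
t_empty = 2·7.351·√4.494/0.02643 = 14.7020·2.11991/0.02643 = 1179.22 s.

1179 s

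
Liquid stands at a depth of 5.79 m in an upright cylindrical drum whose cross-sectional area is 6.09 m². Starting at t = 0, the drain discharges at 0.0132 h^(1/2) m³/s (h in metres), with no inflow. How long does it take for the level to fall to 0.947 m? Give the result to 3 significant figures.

1320 s

With no inflow, A dh/dt = −0.0132 √h.
Separate and integrate: 2(√h − √h₀) = −(0.0132/A) t.
t = 2A(√h₀ − √h)/0.0132 = 2·6.09·(√5.79 − √0.947)/0.0132
  = 12.180 × (2.4062 − 0.97314) / 0.0132 = 1322.4 s.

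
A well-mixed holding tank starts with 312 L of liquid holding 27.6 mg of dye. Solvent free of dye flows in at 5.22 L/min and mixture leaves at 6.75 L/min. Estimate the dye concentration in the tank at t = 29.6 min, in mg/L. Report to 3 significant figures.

0.0518 mg/L

Total volume: dV/dt = Q_in − Q_out = -1.5300 L/min, so V(t) = 312 − 1.5300 t and V(29.6) = 266.71 L.
No dye enters, so dm/dt = −Q_out · (m/V).
dm/m = −Q_out dt/(V₀ − 1.5300 t); integrating gives ln(m/m₀) = −(Q_out/(Q_in−Q_out)) ln(V/V₀).
m = m₀ (V₀/V)^(Q_out/(Q_in−Q_out)) = 27.6 × (312/266.71)^(-4.4118) = 13.817 mg.
C = m/V = 13.817/266.71 = 0.051805 mg/L.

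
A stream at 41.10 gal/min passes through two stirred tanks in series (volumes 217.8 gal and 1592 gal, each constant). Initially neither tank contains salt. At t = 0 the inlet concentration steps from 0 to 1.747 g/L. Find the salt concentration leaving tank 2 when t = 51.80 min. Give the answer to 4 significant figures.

Each tank obeys Vᵢ dCᵢ/dt = Q(Cᵢ₋₁ − Cᵢ), so τᵢ = Vᵢ/Q.
τ₁ = 217.8/41.10 = 5.29927 min; τ₂ = 1592/41.10 = 38.7348 min.
Tank 1: C₁ = C_in(1 − e^(−t/τ₁)). Tank 2 (τ₁ ≠ τ₂): C₂ = C_in[1 − (τ₁ e^(−t/τ₁) − τ₂ e^(−t/τ₂))/(τ₁ − τ₂)].
At t = 51.80: e^(−t/τ₁) = 5.68593e-05, e^(−t/τ₂) = 0.262554.
C₂ = 1.747·[1 − (5.29927·5.68593e-05 − 38.7348·0.262554)/(-33.4355)] = 1.747·0.695842 = 1.21564 g/L.

1.216 g/L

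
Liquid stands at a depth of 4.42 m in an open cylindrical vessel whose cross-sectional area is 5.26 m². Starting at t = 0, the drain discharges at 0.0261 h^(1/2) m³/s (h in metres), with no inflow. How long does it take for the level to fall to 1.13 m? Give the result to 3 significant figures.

With no inflow, A dh/dt = −0.0261 √h.
This is separable: 2 d(√h)/dt = −0.0261/A, so √h = √h₀ − (0.0261/(2A)) t.
t = 2A(√h₀ − √h)/0.0261 = 2·5.26·(√4.42 − √1.13)/0.0261
  = 10.520 × (2.1024 − 1.0630) / 0.0261 = 418.93 s.

419 s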